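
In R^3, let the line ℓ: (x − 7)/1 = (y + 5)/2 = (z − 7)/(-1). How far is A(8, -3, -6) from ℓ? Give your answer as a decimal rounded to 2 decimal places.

ℓ has direction (1, 2, -1) through (7, -5, 7).
Taking (7, -5, 7) on ℓ with direction v = (1, 2, -1): w = A − (7, -5, 7) = (1, 2, -13), and w × v = (24, -12, 0).
Distance = |w × v| / |v| = √720 / √6 ≈ 10.95.

10.95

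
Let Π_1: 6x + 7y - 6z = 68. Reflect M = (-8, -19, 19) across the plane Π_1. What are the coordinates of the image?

λ = (n·M − d)/|n|² = (-295 − 68)/121 = -3.
Reflection = M − 2λn = (-8, -19, 19) − (-6)·(6, 7, -6) = (28, 23, -17).

(28, 23, -17)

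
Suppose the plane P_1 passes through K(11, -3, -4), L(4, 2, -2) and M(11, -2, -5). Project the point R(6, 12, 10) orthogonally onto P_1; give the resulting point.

KL = (-7, 5, 2), KM = (0, 1, -1); a normal to P_1 is KL × KM = (-7, -7, -7).
Using K: P_1 has equation -7x - 7y - 7z = -28.
Foot = R − λn with λ = (n·R − d)/|n|² = (-196 − (-28))/147 = -8/7.
Foot = (6, 12, 10) − (-8/7)·(-7, -7, -7) = (-2, 4, 2).

(-2, 4, 2)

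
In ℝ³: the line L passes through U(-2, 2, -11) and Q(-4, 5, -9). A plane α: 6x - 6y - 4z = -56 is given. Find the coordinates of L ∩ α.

A direction vector for L is Q − U = (-2, 3, 2).
Substitute r = (-2, 2, -11) + t(-2, 3, 2) into the plane: 20 + (-38)t = -56, so t = 2.
Intersection: (-2, 2, -11) + 2·(-2, 3, 2) = (-6, 8, -7).

(-6, 8, -7)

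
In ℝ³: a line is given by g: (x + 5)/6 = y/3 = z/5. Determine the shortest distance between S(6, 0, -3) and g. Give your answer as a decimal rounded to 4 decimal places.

g has direction (6, 3, 5) through (-5, 0, 0).
Taking (-5, 0, 0) on g with direction v = (6, 3, 5): w = S − (-5, 0, 0) = (11, 0, -3), and w × v = (9, -73, 33).
Distance = |w × v| / |v| = √6499 / √70 ≈ 9.6355.

9.6355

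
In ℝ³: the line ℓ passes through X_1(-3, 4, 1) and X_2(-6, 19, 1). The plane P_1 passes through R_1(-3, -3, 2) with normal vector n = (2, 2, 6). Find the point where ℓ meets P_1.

A direction vector for ℓ is X_2 − X_1 = (-3, 15, 0).
P_1: n·r = n·R_1 gives 2x + 2y + 6z = 0.
Substitute r = (-3, 4, 1) + t(-3, 15, 0) into the plane: 8 + 24t = 0, so t = -1/3.
Intersection: (-3, 4, 1) + (-1/3)·(-3, 15, 0) = (-2, -1, 1).

(-2, -1, 1)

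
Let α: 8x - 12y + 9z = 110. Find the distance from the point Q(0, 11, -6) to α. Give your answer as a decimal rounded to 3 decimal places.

n·Q − d = (8)·(0) + (-12)·(11) + (9)·(-6) − 110 = -296; |n| = √289.
Distance = |-296| / √289 = 296/√289 ≈ 17.412.

17.412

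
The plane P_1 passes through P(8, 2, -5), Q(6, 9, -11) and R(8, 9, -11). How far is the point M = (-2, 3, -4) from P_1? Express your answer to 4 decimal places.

PQ = (-2, 7, -6), PR = (0, 7, -6); a normal to P_1 is PQ × PR = (0, -12, -14).
Using P: P_1 has equation -12y - 14z = 46.
n·M − d = (0)·(-2) + (-12)·(3) + (-14)·(-4) − 46 = -26; |n| = √340.
Distance = |-26| / √340 = 26/√340 ≈ 1.4100.

1.4100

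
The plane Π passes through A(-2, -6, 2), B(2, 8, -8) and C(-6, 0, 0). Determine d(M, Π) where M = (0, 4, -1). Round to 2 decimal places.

3.08

AB = (4, 14, -10), AC = (-4, 6, -2); a normal to Π is AB × AC = (32, 48, 80).
Using A: Π has equation 32x + 48y + 80z = -192.
n·M − d = (32)·(0) + (48)·(4) + (80)·(-1) − (-192) = 304; |n| = √9728.
Distance = |304| / √9728 = 304/√9728 ≈ 3.08.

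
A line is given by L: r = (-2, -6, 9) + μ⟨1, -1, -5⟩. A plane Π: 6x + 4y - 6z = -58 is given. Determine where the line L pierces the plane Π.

(-1, -7, 4)

Substitute r = (-2, -6, 9) + t(1, -1, -5) into the plane: -90 + 32t = -58, so t = 1.
Intersection: (-2, -6, 9) + 1·(1, -1, -5) = (-1, -7, 4).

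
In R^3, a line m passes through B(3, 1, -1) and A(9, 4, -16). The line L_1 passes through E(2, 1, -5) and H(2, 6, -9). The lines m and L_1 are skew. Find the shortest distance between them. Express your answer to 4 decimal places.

A direction vector for m is A − B = (6, 3, -15).
A direction vector for L_1 is H − E = (0, 5, -4).
Common perpendicular direction n = (6, 3, -15) × (0, 5, -4) = (63, 24, 30).
With w = (2, 1, -5) − (3, 1, -1) = (-1, 0, -4), w · n = -183.
Distance = |w · n| / |n| = |-183| / √5445 ≈ 2.4800.

2.4800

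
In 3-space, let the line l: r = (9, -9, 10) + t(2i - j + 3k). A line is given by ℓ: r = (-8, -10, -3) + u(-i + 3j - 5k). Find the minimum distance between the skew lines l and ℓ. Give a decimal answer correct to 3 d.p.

0.422

Common perpendicular direction n = (2, -1, 3) × (-1, 3, -5) = (-4, 7, 5).
With w = (-8, -10, -3) − (9, -9, 10) = (-17, -1, -13), w · n = -4.
Distance = |w · n| / |n| = |-4| / √90 ≈ 0.422.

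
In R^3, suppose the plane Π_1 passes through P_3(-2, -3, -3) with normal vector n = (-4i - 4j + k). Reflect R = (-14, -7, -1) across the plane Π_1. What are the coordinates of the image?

Π_1: n·r = n·P_3 gives -4x - 4y + z = 17.
λ = (n·R − d)/|n|² = (83 − 17)/33 = 2.
Reflection = R − 2λn = (-14, -7, -1) − 4·(-4, -4, 1) = (2, 9, -5).

(2, 9, -5)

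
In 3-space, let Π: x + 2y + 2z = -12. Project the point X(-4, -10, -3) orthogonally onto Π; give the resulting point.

(-2, -6, 1)

Foot = X − λn with λ = (n·X − d)/|n|² = (-30 − (-12))/9 = -2.
Foot = (-4, -10, -3) − (-2)·(1, 2, 2) = (-2, -6, 1).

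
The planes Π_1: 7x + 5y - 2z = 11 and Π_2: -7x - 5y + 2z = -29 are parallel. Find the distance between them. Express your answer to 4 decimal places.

2.0381

Rescale Π_2 by 1/(-1): 7x + 5y - 2z = 29. Then distance = |11 − 29| / √78 ≈ 2.0381.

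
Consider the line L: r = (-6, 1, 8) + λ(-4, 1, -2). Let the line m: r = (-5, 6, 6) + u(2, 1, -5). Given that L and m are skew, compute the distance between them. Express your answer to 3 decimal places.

4.454

Common perpendicular direction n = (-4, 1, -2) × (2, 1, -5) = (-3, -24, -6).
With w = (-5, 6, 6) − (-6, 1, 8) = (1, 5, -2), w · n = -111.
Distance = |w · n| / |n| = |-111| / √621 ≈ 4.454.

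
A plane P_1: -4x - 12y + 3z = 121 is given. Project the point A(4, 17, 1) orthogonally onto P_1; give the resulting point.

(-4, -7, 7)

Foot = A − λn with λ = (n·A − d)/|n|² = (-217 − 121)/169 = -2.
Foot = (4, 17, 1) − (-2)·(-4, -12, 3) = (-4, -7, 7).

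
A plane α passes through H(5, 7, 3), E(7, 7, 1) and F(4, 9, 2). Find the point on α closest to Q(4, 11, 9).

(1, 8, 6)

HE = (2, 0, -2), HF = (-1, 2, -1); a normal to α is HE × HF = (4, 4, 4).
Using H: α has equation 4x + 4y + 4z = 60.
Foot = Q − λn with λ = (n·Q − d)/|n|² = (96 − 60)/48 = 3/4.
Foot = (4, 11, 9) − (3/4)·(4, 4, 4) = (1, 8, 6).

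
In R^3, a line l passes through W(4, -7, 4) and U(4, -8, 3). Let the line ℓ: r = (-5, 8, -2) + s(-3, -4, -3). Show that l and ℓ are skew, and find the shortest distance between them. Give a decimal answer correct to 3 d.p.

16.518

A direction vector for l is U − W = (0, -1, -1).
Common perpendicular direction n = (0, -1, -1) × (-3, -4, -3) = (-1, 3, -3).
With w = (-5, 8, -2) − (4, -7, 4) = (-9, 15, -6), w · n = 72.
Since n ≠ 0 the lines are not parallel, and w · n = 72 ≠ 0 so they do not intersect; hence they are skew.
Distance = |w · n| / |n| = |72| / √19 ≈ 16.518.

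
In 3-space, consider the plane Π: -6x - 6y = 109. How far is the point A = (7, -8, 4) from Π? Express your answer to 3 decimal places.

12.139

n·A − d = (-6)·(7) + (-6)·(-8) + (0)·(4) − 109 = -103; |n| = √72.
Distance = |-103| / √72 = 103/√72 ≈ 12.139.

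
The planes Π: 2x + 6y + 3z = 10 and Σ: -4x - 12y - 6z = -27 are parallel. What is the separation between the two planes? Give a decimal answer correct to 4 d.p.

0.5000

Rescale Σ by 1/(-2): 2x + 6y + 3z = 27/2. Then distance = |10 − (27/2)| / √49 ≈ 0.5000.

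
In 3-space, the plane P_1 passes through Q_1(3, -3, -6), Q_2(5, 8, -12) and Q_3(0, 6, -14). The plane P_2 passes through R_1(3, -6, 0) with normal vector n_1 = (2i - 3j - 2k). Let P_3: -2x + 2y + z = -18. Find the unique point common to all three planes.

(6, 0, -6)

Q_1Q_2 = (2, 11, -6), Q_1Q_3 = (-3, 9, -8); a normal to P_1 is Q_1Q_2 × Q_1Q_3 = (-34, 34, 51).
Using Q_1: P_1 has equation -34x + 34y + 51z = -510.
P_2: n_1·r = n_1·R_1 gives 2x - 3y - 2z = 24.
Solving the 3×3 linear system -34x + 34y + 51z = -510, 2x - 3y - 2z = 24, -2x + 2y + z = -18 (e.g. by elimination or Cramer's rule, determinant = -68) gives (6, 0, -6).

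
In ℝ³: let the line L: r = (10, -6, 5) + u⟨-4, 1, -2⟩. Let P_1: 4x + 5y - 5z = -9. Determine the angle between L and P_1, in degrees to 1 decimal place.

sin θ = |n·v| / (|n||v|) = |-1| / (√66 · √21) = 0.02686.
θ ≈ 1.5°.

1.5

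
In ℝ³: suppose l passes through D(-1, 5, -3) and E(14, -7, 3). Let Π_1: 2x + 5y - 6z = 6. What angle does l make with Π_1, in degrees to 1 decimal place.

24.0

A direction vector for l is E − D = (15, -12, 6).
sin θ = |n·v| / (|n||v|) = |-66| / (√65 · √405) = 0.40678.
θ ≈ 24.0°.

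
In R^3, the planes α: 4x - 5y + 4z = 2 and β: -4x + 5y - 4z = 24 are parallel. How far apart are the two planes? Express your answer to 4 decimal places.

3.4438

Rescale β by 1/(-1): 4x - 5y + 4z = -24. Then distance = |2 − (-24)| / √57 ≈ 3.4438.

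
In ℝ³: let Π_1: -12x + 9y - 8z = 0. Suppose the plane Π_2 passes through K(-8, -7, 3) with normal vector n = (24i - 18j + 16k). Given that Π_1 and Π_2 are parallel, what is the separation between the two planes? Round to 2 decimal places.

0.53

Π_2: n·r = n·K gives 24x - 18y + 16z = -18.
Rescale Π_2 by 1/(-2): -12x + 9y - 8z = 9. Then distance = |0 − 9| / √289 ≈ 0.53.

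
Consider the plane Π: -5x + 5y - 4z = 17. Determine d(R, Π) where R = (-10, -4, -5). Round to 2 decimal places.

n·R − d = (-5)·(-10) + (5)·(-4) + (-4)·(-5) − 17 = 33; |n| = √66.
Distance = |33| / √66 = 33/√66 ≈ 4.06.

4.06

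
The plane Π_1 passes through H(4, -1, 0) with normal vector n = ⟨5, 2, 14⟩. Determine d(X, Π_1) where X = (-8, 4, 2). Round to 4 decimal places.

1.4667

Π_1: n·r = n·H gives 5x + 2y + 14z = 18.
n·X − d = (5)·(-8) + (2)·(4) + (14)·(2) − 18 = -22; |n| = √225.
Distance = |-22| / √225 = 22/√225 ≈ 1.4667.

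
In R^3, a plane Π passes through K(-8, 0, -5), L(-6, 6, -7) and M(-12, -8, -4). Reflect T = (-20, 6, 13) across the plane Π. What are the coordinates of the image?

KL = (2, 6, -2), KM = (-4, -8, 1); a normal to Π is KL × KM = (-10, 6, 8).
Using K: Π has equation -10x + 6y + 8z = 40.
λ = (n·T − d)/|n|² = (340 − 40)/200 = 3/2.
Reflection = T − 2λn = (-20, 6, 13) − 3·(-10, 6, 8) = (10, -12, -11).

(10, -12, -11)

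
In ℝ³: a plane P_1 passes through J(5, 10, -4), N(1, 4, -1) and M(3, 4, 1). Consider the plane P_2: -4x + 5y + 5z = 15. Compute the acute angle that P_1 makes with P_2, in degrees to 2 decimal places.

5.18

JN = (-4, -6, 3), JM = (-2, -6, 5); a normal to P_1 is JN × JM = (-12, 14, 12).
Using J: P_1 has equation -12x + 14y + 12z = 32.
cos θ = |n₁·n₂| / (|n₁||n₂|) = |178| / (√484 · √66).
θ = arccos(0.99592) ≈ 5.18°.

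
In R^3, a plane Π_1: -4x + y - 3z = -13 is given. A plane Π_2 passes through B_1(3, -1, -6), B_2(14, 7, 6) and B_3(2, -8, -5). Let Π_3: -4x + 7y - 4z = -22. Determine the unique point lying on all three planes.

(5, -2, -3)

B_1B_2 = (11, 8, 12), B_1B_3 = (-1, -7, 1); a normal to Π_2 is B_1B_2 × B_1B_3 = (92, -23, -69).
Using B_1: Π_2 has equation 92x - 23y - 69z = 713.
Solving the 3×3 linear system -4x + y - 3z = -13, 92x - 23y - 69z = 713, -4x + 7y - 4z = -22 (e.g. by elimination or Cramer's rule, determinant = -3312) gives (5, -2, -3).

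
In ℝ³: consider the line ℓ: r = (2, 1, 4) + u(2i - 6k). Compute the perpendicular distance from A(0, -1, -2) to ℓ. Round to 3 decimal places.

4.290

Taking (2, 1, 4) on ℓ with direction v = (2, 0, -6): w = A − (2, 1, 4) = (-2, -2, -6), and w × v = (12, -24, 4).
Distance = |w × v| / |v| = √736 / √40 ≈ 4.290.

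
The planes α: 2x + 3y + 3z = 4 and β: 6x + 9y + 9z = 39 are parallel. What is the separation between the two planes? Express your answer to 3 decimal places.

Rescale β by 1/3: 2x + 3y + 3z = 13. Then distance = |4 − 13| / √22 ≈ 1.919.

1.919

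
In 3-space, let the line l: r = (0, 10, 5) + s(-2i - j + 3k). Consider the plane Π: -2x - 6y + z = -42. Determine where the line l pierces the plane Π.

(-2, 9, 8)

Substitute r = (0, 10, 5) + t(-2, -1, 3) into the plane: -55 + 13t = -42, so t = 1.
Intersection: (0, 10, 5) + 1·(-2, -1, 3) = (-2, 9, 8).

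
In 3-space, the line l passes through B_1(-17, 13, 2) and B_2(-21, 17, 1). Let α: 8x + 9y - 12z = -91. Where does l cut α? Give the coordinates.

(-5, 1, 5)

A direction vector for l is B_2 − B_1 = (-4, 4, -1).
Substitute r = (-17, 13, 2) + t(-4, 4, -1) into the plane: -43 + 16t = -91, so t = -3.
Intersection: (-17, 13, 2) + (-3)·(-4, 4, -1) = (-5, 1, 5).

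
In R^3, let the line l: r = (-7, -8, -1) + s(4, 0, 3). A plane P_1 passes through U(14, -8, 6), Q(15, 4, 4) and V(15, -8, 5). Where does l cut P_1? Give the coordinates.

(9, -8, 11)

UQ = (1, 12, -2), UV = (1, 0, -1); a normal to P_1 is UQ × UV = (-12, -1, -12).
Using U: P_1 has equation -12x - y - 12z = -232.
Substitute r = (-7, -8, -1) + t(4, 0, 3) into the plane: 104 + (-84)t = -232, so t = 4.
Intersection: (-7, -8, -1) + 4·(4, 0, 3) = (9, -8, 11).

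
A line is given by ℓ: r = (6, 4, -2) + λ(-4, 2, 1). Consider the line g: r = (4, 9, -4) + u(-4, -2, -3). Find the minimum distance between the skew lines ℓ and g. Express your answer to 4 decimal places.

4.5260

Common perpendicular direction n = (-4, 2, 1) × (-4, -2, -3) = (-4, -16, 16).
With w = (4, 9, -4) − (6, 4, -2) = (-2, 5, -2), w · n = -104.
Distance = |w · n| / |n| = |-104| / √528 ≈ 4.5260.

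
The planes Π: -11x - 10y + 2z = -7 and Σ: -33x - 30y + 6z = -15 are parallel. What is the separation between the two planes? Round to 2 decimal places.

0.13

Rescale Σ by 1/3: -11x - 10y + 2z = -5. Then distance = |-7 − (-5)| / √225 ≈ 0.13.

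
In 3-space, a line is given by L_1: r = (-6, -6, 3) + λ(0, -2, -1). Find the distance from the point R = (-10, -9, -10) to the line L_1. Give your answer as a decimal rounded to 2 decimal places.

Taking (-6, -6, 3) on L_1 with direction v = (0, -2, -1): w = R − (-6, -6, 3) = (-4, -3, -13), and w × v = (-23, -4, 8).
Distance = |w × v| / |v| = √609 / √5 ≈ 11.04.

11.04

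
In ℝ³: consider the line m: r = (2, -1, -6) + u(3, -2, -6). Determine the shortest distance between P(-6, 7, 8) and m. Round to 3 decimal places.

3.194

Taking (2, -1, -6) on m with direction v = (3, -2, -6): w = P − (2, -1, -6) = (-8, 8, 14), and w × v = (-20, -6, -8).
Distance = |w × v| / |v| = √500 / √49 ≈ 3.194.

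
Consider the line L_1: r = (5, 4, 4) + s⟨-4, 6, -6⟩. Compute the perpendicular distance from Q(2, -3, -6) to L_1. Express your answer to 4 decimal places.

12.1562

Taking (5, 4, 4) on L_1 with direction v = (-4, 6, -6): w = Q − (5, 4, 4) = (-3, -7, -10), and w × v = (102, 22, -46).
Distance = |w × v| / |v| = √13004 / √88 ≈ 12.1562.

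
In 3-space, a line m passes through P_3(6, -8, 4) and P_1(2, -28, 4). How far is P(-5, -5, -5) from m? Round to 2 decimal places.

A direction vector for m is P_1 − P_3 = (-4, -20, 0).
Taking (6, -8, 4) on m with direction v = (-4, -20, 0): w = P − (6, -8, 4) = (-11, 3, -9), and w × v = (-180, 36, 232).
Distance = |w × v| / |v| = √87520 / √416 ≈ 14.50.

14.50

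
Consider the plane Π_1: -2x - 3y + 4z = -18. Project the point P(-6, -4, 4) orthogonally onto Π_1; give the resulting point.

(-2, 2, -4)

Foot = P − λn with λ = (n·P − d)/|n|² = (40 − (-18))/29 = 2.
Foot = (-6, -4, 4) − 2·(-2, -3, 4) = (-2, 2, -4).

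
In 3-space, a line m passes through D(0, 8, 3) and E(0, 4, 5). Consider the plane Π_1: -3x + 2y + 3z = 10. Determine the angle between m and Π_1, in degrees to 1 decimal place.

A direction vector for m is E − D = (0, -4, 2).
sin θ = |n·v| / (|n||v|) = |-2| / (√22 · √20) = 0.09535.
θ ≈ 5.5°.

5.5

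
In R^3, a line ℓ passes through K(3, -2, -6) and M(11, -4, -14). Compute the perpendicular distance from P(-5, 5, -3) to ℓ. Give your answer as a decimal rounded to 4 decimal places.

6.5713

A direction vector for ℓ is M − K = (8, -2, -8).
Taking (3, -2, -6) on ℓ with direction v = (8, -2, -8): w = P − (3, -2, -6) = (-8, 7, 3), and w × v = (-50, -40, -40).
Distance = |w × v| / |v| = √5700 / √132 ≈ 6.5713.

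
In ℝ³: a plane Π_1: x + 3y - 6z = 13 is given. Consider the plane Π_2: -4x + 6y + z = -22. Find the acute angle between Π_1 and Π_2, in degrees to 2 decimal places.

cos θ = |n₁·n₂| / (|n₁||n₂|) = |8| / (√46 · √53).
θ = arccos(0.16202) ≈ 80.68°.

80.68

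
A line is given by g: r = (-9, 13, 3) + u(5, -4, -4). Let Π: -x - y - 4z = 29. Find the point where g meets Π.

Substitute r = (-9, 13, 3) + t(5, -4, -4) into the plane: -16 + 15t = 29, so t = 3.
Intersection: (-9, 13, 3) + 3·(5, -4, -4) = (6, 1, -9).

(6, 1, -9)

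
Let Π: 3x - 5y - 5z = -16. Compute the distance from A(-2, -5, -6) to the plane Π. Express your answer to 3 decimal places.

8.462

n·A − d = (3)·(-2) + (-5)·(-5) + (-5)·(-6) − (-16) = 65; |n| = √59.
Distance = |65| / √59 = 65/√59 ≈ 8.462.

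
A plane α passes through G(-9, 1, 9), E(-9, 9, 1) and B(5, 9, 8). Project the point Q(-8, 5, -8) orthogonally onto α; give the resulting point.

(-11, 11, -2)

GE = (0, 8, -8), GB = (14, 8, -1); a normal to α is GE × GB = (56, -112, -112).
Using G: α has equation 56x - 112y - 112z = -1624.
Foot = Q − λn with λ = (n·Q − d)/|n|² = (-112 − (-1624))/28224 = 3/56.
Foot = (-8, 5, -8) − (3/56)·(56, -112, -112) = (-11, 11, -2).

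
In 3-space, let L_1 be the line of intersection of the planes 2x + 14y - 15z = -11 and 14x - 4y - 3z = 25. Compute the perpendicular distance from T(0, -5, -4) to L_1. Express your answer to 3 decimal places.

0.471

Direction of L_1: (2, 14, -15) × (14, -4, -3) = (-102, -204, -204).
A point on L_1: solving the two plane equations with x = 2 gives (2, 0, 1).
Taking (2, 0, 1) on L_1 with direction v = (-102, -204, -204): w = T − (2, 0, 1) = (-2, -5, -5), and w × v = (0, 102, -102).
Distance = |w × v| / |v| = √20808 / √93636 ≈ 0.471.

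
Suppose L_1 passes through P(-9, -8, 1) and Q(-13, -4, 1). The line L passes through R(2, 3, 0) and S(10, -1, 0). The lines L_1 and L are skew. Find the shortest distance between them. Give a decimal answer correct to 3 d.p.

1.000

A direction vector for L_1 is Q − P = (-4, 4, 0).
A direction vector for L is S − R = (8, -4, 0).
Common perpendicular direction n = (-4, 4, 0) × (8, -4, 0) = (0, 0, -16).
With w = (2, 3, 0) − (-9, -8, 1) = (11, 11, -1), w · n = 16.
Distance = |w · n| / |n| = |16| / √256 ≈ 1.000.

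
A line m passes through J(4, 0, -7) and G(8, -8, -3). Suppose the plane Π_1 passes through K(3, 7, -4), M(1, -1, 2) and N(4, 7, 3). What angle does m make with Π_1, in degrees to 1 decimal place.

36.8

A direction vector for m is G − J = (4, -8, 4).
KM = (-2, -8, 6), KN = (1, 0, 7); a normal to Π_1 is KM × KN = (-56, 20, 8).
Using K: Π_1 has equation -56x + 20y + 8z = -60.
sin θ = |n·v| / (|n||v|) = |-352| / (√3600 · √96) = 0.59876.
θ ≈ 36.8°.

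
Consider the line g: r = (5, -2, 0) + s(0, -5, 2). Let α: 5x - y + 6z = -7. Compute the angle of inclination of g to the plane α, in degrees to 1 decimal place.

23.6

sin θ = |n·v| / (|n||v|) = |17| / (√62 · √29) = 0.40092.
θ ≈ 23.6°.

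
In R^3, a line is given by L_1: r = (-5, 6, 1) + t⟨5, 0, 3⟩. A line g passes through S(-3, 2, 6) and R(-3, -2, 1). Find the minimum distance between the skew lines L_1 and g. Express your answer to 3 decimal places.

A direction vector for g is R − S = (0, -4, -5).
Common perpendicular direction n = (5, 0, 3) × (0, -4, -5) = (12, 25, -20).
With w = (-3, 2, 6) − (-5, 6, 1) = (2, -4, 5), w · n = -176.
Distance = |w · n| / |n| = |-176| / √1169 ≈ 5.148.

5.148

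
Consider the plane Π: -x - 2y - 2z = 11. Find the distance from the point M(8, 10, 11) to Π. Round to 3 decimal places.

20.333

n·M − d = (-1)·(8) + (-2)·(10) + (-2)·(11) − 11 = -61; |n| = √9.
Distance = |-61| / √9 = 61/√9 ≈ 20.333.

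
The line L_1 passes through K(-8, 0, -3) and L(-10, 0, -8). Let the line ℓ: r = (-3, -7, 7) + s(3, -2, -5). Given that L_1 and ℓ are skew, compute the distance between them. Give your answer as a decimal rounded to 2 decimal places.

A direction vector for L_1 is L − K = (-2, 0, -5).
Common perpendicular direction n = (-2, 0, -5) × (3, -2, -5) = (-10, -25, 4).
With w = (-3, -7, 7) − (-8, 0, -3) = (5, -7, 10), w · n = 165.
Distance = |w · n| / |n| = |165| / √741 ≈ 6.06.

6.06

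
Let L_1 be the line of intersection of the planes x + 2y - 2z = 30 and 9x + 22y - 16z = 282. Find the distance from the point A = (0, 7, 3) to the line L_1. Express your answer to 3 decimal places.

Direction of L_1: (1, 2, -2) × (9, 22, -16) = (12, -2, 4).
A point on L_1: solving the two plane equations with x = 0 gives (0, 7, -8).
Taking (0, 7, -8) on L_1 with direction v = (12, -2, 4): w = A − (0, 7, -8) = (0, 0, 11), and w × v = (22, 132, 0).
Distance = |w × v| / |v| = √17908 / √164 ≈ 10.450.

10.450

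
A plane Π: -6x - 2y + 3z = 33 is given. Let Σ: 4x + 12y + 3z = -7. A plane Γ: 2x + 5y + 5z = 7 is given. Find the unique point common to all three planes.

Solving the 3×3 linear system -6x - 2y + 3z = 33, 4x + 12y + 3z = -7, 2x + 5y + 5z = 7 (e.g. by elimination or Cramer's rule, determinant = -254) gives (-4, 0, 3).

(-4, 0, 3)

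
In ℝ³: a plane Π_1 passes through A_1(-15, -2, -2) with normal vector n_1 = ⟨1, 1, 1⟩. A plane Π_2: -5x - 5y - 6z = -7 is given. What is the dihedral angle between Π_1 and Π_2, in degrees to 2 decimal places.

Π_1: n_1·r = n_1·A_1 gives x + y + z = -19.
cos θ = |n₁·n₂| / (|n₁||n₂|) = |-16| / (√3 · √86).
θ = arccos(0.99612) ≈ 5.05°.

5.05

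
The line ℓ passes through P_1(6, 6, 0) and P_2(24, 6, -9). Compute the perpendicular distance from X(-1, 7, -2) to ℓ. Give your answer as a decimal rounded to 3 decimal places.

A direction vector for ℓ is P_2 − P_1 = (18, 0, -9).
Taking (6, 6, 0) on ℓ with direction v = (18, 0, -9): w = X − (6, 6, 0) = (-7, 1, -2), and w × v = (-9, -99, -18).
Distance = |w × v| / |v| = √10206 / √405 ≈ 5.020.

5.020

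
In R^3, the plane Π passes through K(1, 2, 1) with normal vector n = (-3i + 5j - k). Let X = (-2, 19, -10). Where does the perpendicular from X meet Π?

Π: n·r = n·K gives -3x + 5y - z = 6.
Foot = X − λn with λ = (n·X − d)/|n|² = (111 − 6)/35 = 3.
Foot = (-2, 19, -10) − 3·(-3, 5, -1) = (7, 4, -7).

(7, 4, -7)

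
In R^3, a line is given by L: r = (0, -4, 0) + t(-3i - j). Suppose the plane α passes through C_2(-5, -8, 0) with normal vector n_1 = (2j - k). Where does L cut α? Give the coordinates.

α: n_1·r = n_1·C_2 gives 2y - z = -16.
Substitute r = (0, -4, 0) + t(-3, -1, 0) into the plane: -8 + (-2)t = -16, so t = 4.
Intersection: (0, -4, 0) + 4·(-3, -1, 0) = (-12, -8, 0).

(-12, -8, 0)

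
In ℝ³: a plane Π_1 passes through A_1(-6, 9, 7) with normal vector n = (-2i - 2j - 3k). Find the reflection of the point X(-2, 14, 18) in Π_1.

(-14, 2, 0)

Π_1: n·r = n·A_1 gives -2x - 2y - 3z = -27.
λ = (n·X − d)/|n|² = (-78 − (-27))/17 = -3.
Reflection = X − 2λn = (-2, 14, 18) − (-6)·(-2, -2, -3) = (-14, 2, 0).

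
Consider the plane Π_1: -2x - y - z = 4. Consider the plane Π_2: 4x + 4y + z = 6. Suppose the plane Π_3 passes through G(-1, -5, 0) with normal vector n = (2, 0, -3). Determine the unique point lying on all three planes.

Π_3: n·r = n·G gives 2x - 3z = -2.
Solving the 3×3 linear system -2x - y - z = 4, 4x + 4y + z = 6, 2x - 3z = -2 (e.g. by elimination or Cramer's rule, determinant = 18) gives (-4, 6, -2).

(-4, 6, -2)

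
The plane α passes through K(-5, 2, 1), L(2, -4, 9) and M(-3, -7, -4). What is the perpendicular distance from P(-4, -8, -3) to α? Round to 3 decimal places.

KL = (7, -6, 8), KM = (2, -9, -5); a normal to α is KL × KM = (102, 51, -51).
Using K: α has equation 102x + 51y - 51z = -459.
n·P − d = (102)·(-4) + (51)·(-8) + (-51)·(-3) − (-459) = -204; |n| = √15606.
Distance = |-204| / √15606 = 204/√15606 ≈ 1.633.

1.633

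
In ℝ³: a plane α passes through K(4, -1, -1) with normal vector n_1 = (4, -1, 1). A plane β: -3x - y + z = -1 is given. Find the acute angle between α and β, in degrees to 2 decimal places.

α: n_1·r = n_1·K gives 4x - y + z = 16.
cos θ = |n₁·n₂| / (|n₁||n₂|) = |-10| / (√18 · √11).
θ = arccos(0.71067) ≈ 44.71°.

44.71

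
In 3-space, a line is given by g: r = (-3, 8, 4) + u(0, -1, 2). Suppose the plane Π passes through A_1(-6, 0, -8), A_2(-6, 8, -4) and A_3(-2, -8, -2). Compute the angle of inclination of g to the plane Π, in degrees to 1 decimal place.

24.1

A_1A_2 = (0, 8, 4), A_1A_3 = (4, -8, 6); a normal to Π is A_1A_2 × A_1A_3 = (80, 16, -32).
Using A_1: Π has equation 80x + 16y - 32z = -224.
sin θ = |n·v| / (|n||v|) = |-80| / (√7680 · √5) = 0.40825.
θ ≈ 24.1°.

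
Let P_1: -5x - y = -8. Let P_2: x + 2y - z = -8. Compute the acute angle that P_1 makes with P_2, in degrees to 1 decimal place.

cos θ = |n₁·n₂| / (|n₁||n₂|) = |-7| / (√26 · √6).
θ = arccos(0.56045) ≈ 55.9°.

55.9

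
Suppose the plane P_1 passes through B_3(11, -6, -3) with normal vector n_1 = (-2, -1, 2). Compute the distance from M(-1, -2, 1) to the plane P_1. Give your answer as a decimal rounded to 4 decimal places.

9.3333

P_1: n_1·r = n_1·B_3 gives -2x - y + 2z = -22.
n·M − d = (-2)·(-1) + (-1)·(-2) + (2)·(1) − (-22) = 28; |n| = √9.
Distance = |28| / √9 = 28/√9 ≈ 9.3333.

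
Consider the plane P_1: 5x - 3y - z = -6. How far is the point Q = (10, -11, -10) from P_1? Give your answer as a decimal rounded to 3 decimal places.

n·Q − d = (5)·(10) + (-3)·(-11) + (-1)·(-10) − (-6) = 99; |n| = √35.
Distance = |99| / √35 = 99/√35 ≈ 16.734.

16.734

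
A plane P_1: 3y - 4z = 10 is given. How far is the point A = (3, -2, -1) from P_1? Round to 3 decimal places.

2.400

n·A − d = (0)·(3) + (3)·(-2) + (-4)·(-1) − 10 = -12; |n| = √25.
Distance = |-12| / √25 = 12/√25 ≈ 2.400.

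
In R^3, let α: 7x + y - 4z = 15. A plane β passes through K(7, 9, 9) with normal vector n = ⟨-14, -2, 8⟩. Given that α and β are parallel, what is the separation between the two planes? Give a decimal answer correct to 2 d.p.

β: n·r = n·K gives -14x - 2y + 8z = -44.
Rescale β by 1/(-2): 7x + y - 4z = 22. Then distance = |15 − 22| / √66 ≈ 0.86.

0.86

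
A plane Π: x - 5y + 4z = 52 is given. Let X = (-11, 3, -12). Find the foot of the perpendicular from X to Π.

(-8, -12, 0)

Foot = X − λn with λ = (n·X − d)/|n|² = (-74 − 52)/42 = -3.
Foot = (-11, 3, -12) − (-3)·(1, -5, 4) = (-8, -12, 0).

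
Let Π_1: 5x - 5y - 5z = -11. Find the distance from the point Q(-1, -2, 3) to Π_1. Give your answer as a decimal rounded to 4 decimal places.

n·Q − d = (5)·(-1) + (-5)·(-2) + (-5)·(3) − (-11) = 1; |n| = √75.
Distance = |1| / √75 = 1/√75 ≈ 0.1155.

0.1155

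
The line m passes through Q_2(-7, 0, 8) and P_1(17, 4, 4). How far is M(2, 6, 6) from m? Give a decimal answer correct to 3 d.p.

A direction vector for m is P_1 − Q_2 = (24, 4, -4).
Taking (-7, 0, 8) on m with direction v = (24, 4, -4): w = M − (-7, 0, 8) = (9, 6, -2), and w × v = (-16, -12, -108).
Distance = |w × v| / |v| = √12064 / √608 ≈ 4.454.

4.454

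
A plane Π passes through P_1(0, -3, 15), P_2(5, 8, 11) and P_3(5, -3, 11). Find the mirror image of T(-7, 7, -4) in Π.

(17, 7, 26)

P_1P_2 = (5, 11, -4), P_1P_3 = (5, 0, -4); a normal to Π is P_1P_2 × P_1P_3 = (-44, 0, -55).
Using P_1: Π has equation -44x - 55z = -825.
λ = (n·T − d)/|n|² = (528 − (-825))/4961 = 3/11.
Reflection = T − 2λn = (-7, 7, -4) − (6/11)·(-44, 0, -55) = (17, 7, 26).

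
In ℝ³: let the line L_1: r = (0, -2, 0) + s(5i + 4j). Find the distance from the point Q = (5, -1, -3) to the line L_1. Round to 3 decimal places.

3.806

Taking (0, -2, 0) on L_1 with direction v = (5, 4, 0): w = Q − (0, -2, 0) = (5, 1, -3), and w × v = (12, -15, 15).
Distance = |w × v| / |v| = √594 / √41 ≈ 3.806.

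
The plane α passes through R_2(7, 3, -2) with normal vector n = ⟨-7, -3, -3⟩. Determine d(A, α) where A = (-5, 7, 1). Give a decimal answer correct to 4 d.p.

α: n·r = n·R_2 gives -7x - 3y - 3z = -52.
n·A − d = (-7)·(-5) + (-3)·(7) + (-3)·(1) − (-52) = 63; |n| = √67.
Distance = |63| / √67 = 63/√67 ≈ 7.6967.

7.6967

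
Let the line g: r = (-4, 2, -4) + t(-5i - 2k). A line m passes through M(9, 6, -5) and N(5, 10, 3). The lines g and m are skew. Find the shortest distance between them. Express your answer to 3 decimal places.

A direction vector for m is N − M = (-4, 4, 8).
Common perpendicular direction n = (-5, 0, -2) × (-4, 4, 8) = (8, 48, -20).
With w = (9, 6, -5) − (-4, 2, -4) = (13, 4, -1), w · n = 316.
Distance = |w · n| / |n| = |316| / √2768 ≈ 6.006.

6.006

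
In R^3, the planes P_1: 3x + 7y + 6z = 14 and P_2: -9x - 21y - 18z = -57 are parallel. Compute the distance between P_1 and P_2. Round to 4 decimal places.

Rescale P_2 by 1/(-3): 3x + 7y + 6z = 19. Then distance = |14 − 19| / √94 ≈ 0.5157.

0.5157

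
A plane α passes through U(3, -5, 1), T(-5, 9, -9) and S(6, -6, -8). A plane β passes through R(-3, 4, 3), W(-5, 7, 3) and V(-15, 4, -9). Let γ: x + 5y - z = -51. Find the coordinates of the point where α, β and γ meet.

UT = (-8, 14, -10), US = (3, -1, -9); a normal to α is UT × US = (-136, -102, -34).
Using U: α has equation -136x - 102y - 34z = 68.
RW = (-2, 3, 0), RV = (-12, 0, -12); a normal to β is RW × RV = (-36, -24, 36).
Using R: β has equation -36x - 24y + 36z = 120.
Solving the 3×3 linear system -136x - 102y - 34z = 68, -36x - 24y + 36z = 120, x + 5y - z = -51 (e.g. by elimination or Cramer's rule, determinant = 26520) gives (7, -11, 3).

(7, -11, 3)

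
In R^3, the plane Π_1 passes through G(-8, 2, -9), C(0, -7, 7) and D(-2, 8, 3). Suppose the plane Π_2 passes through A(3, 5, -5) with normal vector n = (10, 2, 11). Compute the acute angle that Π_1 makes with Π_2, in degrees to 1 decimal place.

74.4

GC = (8, -9, 16), GD = (6, 6, 12); a normal to Π_1 is GC × GD = (-204, 0, 102).
Using G: Π_1 has equation -204x + 102z = 714.
Π_2: n·r = n·A gives 10x + 2y + 11z = -15.
cos θ = |n₁·n₂| / (|n₁||n₂|) = |-918| / (√52020 · √225).
θ = arccos(0.26833) ≈ 74.4°.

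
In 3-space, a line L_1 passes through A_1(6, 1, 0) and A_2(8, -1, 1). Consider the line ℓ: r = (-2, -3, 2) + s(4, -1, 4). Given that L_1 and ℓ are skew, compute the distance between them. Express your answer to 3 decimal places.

A direction vector for L_1 is A_2 − A_1 = (2, -2, 1).
Common perpendicular direction n = (2, -2, 1) × (4, -1, 4) = (-7, -4, 6).
With w = (-2, -3, 2) − (6, 1, 0) = (-8, -4, 2), w · n = 84.
Distance = |w · n| / |n| = |84| / √101 ≈ 8.358.

8.358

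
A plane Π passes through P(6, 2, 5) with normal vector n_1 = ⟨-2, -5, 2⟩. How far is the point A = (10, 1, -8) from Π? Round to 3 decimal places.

Π: n_1·r = n_1·P gives -2x - 5y + 2z = -12.
n·A − d = (-2)·(10) + (-5)·(1) + (2)·(-8) − (-12) = -29; |n| = √33.
Distance = |-29| / √33 = 29/√33 ≈ 5.048.

5.048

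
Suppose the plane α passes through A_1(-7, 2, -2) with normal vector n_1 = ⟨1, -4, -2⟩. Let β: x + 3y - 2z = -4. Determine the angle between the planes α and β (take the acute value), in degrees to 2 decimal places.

65.91

α: n_1·r = n_1·A_1 gives x - 4y - 2z = -11.
cos θ = |n₁·n₂| / (|n₁||n₂|) = |-7| / (√21 · √14).
θ = arccos(0.40825) ≈ 65.91°.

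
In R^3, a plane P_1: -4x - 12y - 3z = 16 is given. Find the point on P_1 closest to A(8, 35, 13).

Foot = A − λn with λ = (n·A − d)/|n|² = (-491 − 16)/169 = -3.
Foot = (8, 35, 13) − (-3)·(-4, -12, -3) = (-4, -1, 4).

(-4, -1, 4)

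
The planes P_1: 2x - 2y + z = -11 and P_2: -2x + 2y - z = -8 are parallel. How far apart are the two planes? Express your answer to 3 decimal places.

6.333

Rescale P_2 by 1/(-1): 2x - 2y + z = 8. Then distance = |-11 − 8| / √9 ≈ 6.333.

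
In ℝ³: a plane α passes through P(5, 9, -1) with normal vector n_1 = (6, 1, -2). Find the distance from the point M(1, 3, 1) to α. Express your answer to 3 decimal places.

5.310

α: n_1·r = n_1·P gives 6x + y - 2z = 41.
n·M − d = (6)·(1) + (1)·(3) + (-2)·(1) − 41 = -34; |n| = √41.
Distance = |-34| / √41 = 34/√41 ≈ 5.310.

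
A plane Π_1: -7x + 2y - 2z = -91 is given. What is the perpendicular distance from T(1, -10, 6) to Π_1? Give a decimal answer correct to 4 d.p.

6.8876

n·T − d = (-7)·(1) + (2)·(-10) + (-2)·(6) − (-91) = 52; |n| = √57.
Distance = |52| / √57 = 52/√57 ≈ 6.8876.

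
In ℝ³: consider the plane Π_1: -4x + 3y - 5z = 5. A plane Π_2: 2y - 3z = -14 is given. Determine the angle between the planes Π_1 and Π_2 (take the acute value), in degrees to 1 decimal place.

34.5

cos θ = |n₁·n₂| / (|n₁||n₂|) = |21| / (√50 · √13).
θ = arccos(0.82369) ≈ 34.5°.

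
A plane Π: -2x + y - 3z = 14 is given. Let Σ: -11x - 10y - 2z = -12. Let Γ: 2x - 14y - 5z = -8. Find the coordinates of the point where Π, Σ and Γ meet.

(0, 2, -4)

Solving the 3×3 linear system -2x + y - 3z = 14, -11x - 10y - 2z = -12, 2x - 14y - 5z = -8 (e.g. by elimination or Cramer's rule, determinant = -625) gives (0, 2, -4).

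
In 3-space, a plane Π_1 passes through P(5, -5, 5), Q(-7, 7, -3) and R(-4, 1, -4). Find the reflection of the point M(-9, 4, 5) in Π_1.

PQ = (-12, 12, -8), PR = (-9, 6, -9); a normal to Π_1 is PQ × PR = (-60, -36, 36).
Using P: Π_1 has equation -60x - 36y + 36z = 60.
λ = (n·M − d)/|n|² = (576 − 60)/6192 = 1/12.
Reflection = M − 2λn = (-9, 4, 5) − (1/6)·(-60, -36, 36) = (1, 10, -1).

(1, 10, -1)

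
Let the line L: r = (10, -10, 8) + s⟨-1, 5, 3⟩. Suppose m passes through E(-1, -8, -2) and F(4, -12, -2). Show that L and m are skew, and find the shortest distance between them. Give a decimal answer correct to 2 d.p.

3.79

A direction vector for m is F − E = (5, -4, 0).
Common perpendicular direction n = (-1, 5, 3) × (5, -4, 0) = (12, 15, -21).
With w = (-1, -8, -2) − (10, -10, 8) = (-11, 2, -10), w · n = 108.
Since n ≠ 0 the lines are not parallel, and w · n = 108 ≠ 0 so they do not intersect; hence they are skew.
Distance = |w · n| / |n| = |108| / √810 ≈ 3.79.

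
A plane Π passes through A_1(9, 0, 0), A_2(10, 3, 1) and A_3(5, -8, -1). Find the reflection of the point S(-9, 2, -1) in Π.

A_1A_2 = (1, 3, 1), A_1A_3 = (-4, -8, -1); a normal to Π is A_1A_2 × A_1A_3 = (5, -3, 4).
Using A_1: Π has equation 5x - 3y + 4z = 45.
λ = (n·S − d)/|n|² = (-55 − 45)/50 = -2.
Reflection = S − 2λn = (-9, 2, -1) − (-4)·(5, -3, 4) = (11, -10, 15).

(11, -10, 15)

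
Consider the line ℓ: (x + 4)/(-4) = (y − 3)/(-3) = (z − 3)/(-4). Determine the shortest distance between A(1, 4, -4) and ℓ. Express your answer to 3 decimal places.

8.625

ℓ has direction (-4, -3, -4) through (-4, 3, 3).
Taking (-4, 3, 3) on ℓ with direction v = (-4, -3, -4): w = A − (-4, 3, 3) = (5, 1, -7), and w × v = (-25, 48, -11).
Distance = |w × v| / |v| = √3050 / √41 ≈ 8.625.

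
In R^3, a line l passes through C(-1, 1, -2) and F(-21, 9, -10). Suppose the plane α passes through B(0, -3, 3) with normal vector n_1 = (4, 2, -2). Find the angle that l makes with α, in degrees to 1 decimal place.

A direction vector for l is F − C = (-20, 8, -8).
α: n_1·r = n_1·B gives 4x + 2y - 2z = -12.
sin θ = |n·v| / (|n||v|) = |-48| / (√24 · √528) = 0.42640.
θ ≈ 25.2°.

25.2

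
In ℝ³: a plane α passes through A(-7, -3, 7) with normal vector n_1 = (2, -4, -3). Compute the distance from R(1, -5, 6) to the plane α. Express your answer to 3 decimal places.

5.014

α: n_1·r = n_1·A gives 2x - 4y - 3z = -23.
n·R − d = (2)·(1) + (-4)·(-5) + (-3)·(6) − (-23) = 27; |n| = √29.
Distance = |27| / √29 = 27/√29 ≈ 5.014.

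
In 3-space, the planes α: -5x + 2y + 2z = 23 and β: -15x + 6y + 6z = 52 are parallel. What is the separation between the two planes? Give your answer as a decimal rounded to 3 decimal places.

0.986

Rescale β by 1/3: -5x + 2y + 2z = 52/3. Then distance = |23 − (52/3)| / √33 ≈ 0.986.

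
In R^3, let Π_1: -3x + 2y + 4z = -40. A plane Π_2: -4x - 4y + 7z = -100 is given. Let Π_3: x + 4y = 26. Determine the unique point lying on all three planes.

Solving the 3×3 linear system -3x + 2y + 4z = -40, -4x - 4y + 7z = -100, x + 4y = 26 (e.g. by elimination or Cramer's rule, determinant = 50) gives (6, 5, -8).

(6, 5, -8)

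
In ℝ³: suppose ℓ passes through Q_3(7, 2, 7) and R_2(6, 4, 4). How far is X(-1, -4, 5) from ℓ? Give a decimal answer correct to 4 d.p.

10.1840

A direction vector for ℓ is R_2 − Q_3 = (-1, 2, -3).
Taking (7, 2, 7) on ℓ with direction v = (-1, 2, -3): w = X − (7, 2, 7) = (-8, -6, -2), and w × v = (22, -22, -22).
Distance = |w × v| / |v| = √1452 / √14 ≈ 10.1840.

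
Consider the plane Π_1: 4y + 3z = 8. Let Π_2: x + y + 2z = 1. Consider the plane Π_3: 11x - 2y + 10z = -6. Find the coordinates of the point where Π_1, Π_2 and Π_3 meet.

Solving the 3×3 linear system 4y + 3z = 8, x + y + 2z = 1, 11x - 2y + 10z = -6 (e.g. by elimination or Cramer's rule, determinant = 9) gives (4, 5, -4).

(4, 5, -4)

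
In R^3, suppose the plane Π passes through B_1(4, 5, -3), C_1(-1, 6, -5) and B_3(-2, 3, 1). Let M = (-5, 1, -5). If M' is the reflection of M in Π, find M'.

(-5, 9, -1)

B_1C_1 = (-5, 1, -2), B_1B_3 = (-6, -2, 4); a normal to Π is B_1C_1 × B_1B_3 = (0, 32, 16).
Using B_1: Π has equation 32y + 16z = 112.
λ = (n·M − d)/|n|² = (-48 − 112)/1280 = -1/8.
Reflection = M − 2λn = (-5, 1, -5) − (-1/4)·(0, 32, 16) = (-5, 9, -1).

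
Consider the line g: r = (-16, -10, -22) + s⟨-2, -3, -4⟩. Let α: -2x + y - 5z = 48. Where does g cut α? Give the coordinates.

Substitute r = (-16, -10, -22) + t(-2, -3, -4) into the plane: 132 + 21t = 48, so t = -4.
Intersection: (-16, -10, -22) + (-4)·(-2, -3, -4) = (-8, 2, -6).

(-8, 2, -6)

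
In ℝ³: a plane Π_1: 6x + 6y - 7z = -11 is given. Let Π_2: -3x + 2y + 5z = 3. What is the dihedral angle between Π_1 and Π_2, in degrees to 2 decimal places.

cos θ = |n₁·n₂| / (|n₁||n₂|) = |-41| / (√121 · √38).
θ = arccos(0.60464) ≈ 52.80°.

52.80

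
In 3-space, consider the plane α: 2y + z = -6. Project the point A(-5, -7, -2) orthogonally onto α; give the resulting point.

Foot = A − λn with λ = (n·A − d)/|n|² = (-16 − (-6))/5 = -2.
Foot = (-5, -7, -2) − (-2)·(0, 2, 1) = (-5, -3, 0).

(-5, -3, 0)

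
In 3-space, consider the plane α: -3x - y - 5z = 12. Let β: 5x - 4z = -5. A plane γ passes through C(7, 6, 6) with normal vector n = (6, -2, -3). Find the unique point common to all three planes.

γ: n·r = n·C gives 6x - 2y - 3z = 12.
Solving the 3×3 linear system -3x - y - 5z = 12, 5x - 4z = -5, 6x - 2y - 3z = 12 (e.g. by elimination or Cramer's rule, determinant = 83) gives (-1, -9, 0).

(-1, -9, 0)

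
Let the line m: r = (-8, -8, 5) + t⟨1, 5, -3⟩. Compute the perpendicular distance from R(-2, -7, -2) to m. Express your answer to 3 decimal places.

Taking (-8, -8, 5) on m with direction v = (1, 5, -3): w = R − (-8, -8, 5) = (6, 1, -7), and w × v = (32, 11, 29).
Distance = |w × v| / |v| = √1986 / √35 ≈ 7.533.

7.533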